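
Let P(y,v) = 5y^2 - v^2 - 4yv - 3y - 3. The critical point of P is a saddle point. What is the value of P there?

∂P/∂y = 10y - 4v - 3 = 0 and ∂P/∂v = -4y - 2v = 0, so (y, v) = (1/6, -1/3).
The Hessian has P_{yy} = 10, P_{vv} = -2, P_{yv} = -4, giving D = -36 < 0, so the point is a saddle point.
P(1/6, -1/3) = -13/4.

-13/4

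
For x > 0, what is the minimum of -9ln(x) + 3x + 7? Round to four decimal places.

h'(x) = -9/x + 3 = 0 gives x = 3.
h''(x) = 9/x², which is positive for x > 0, so this is a local minimum.
h(3) = -9·ln(3) + 9 + 7 ≈ 6.1125.

6.1125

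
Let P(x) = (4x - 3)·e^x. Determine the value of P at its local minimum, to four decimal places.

Differentiating with the product rule gives P'(x) = (4x + 1)·e^x. Since e^x > 0, the only critical point is x = -1/4.
P''(-1/4) has the same sign as 4 > 0, so this is a local minimum.
P(-1/4) = (-4)·e^(-1/4) ≈ -3.1152.

-3.1152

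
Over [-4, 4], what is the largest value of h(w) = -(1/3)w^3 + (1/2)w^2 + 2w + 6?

82/3

h'(w) = -w^2 + w + 2, which vanishes at w = -1 and w = 2.
Compare values at every candidate in [-4, 4]: h(-4) = 82/3,  h(-1) = 29/6,  h(2) = 28/3,  h(4) = 2/3.
Hence the absolute maximum is 82/3 at w = -4.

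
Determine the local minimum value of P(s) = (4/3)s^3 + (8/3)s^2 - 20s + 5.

P'(s) = 4s^2 + (16/3)s - 20 = 0 at s = -3, 5/3.
Second-derivative test with P''(s) = 8s + 16/3: P''(-3) = -56/3 < 0 ⇒ local maximum; P''(5/3) = 56/3 > 0 ⇒ local minimum.
Thus P has its local minimum at s = 5/3, with value -1195/81.

-1195/81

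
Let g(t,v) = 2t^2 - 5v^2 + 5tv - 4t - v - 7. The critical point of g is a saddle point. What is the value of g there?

-553/65

∂g/∂t = 4t + 5v - 4 = 0 and ∂g/∂v = 5t - 10v - 1 = 0, so (t, v) = (9/13, 16/65).
The Hessian has g_{tt} = 4, g_{vv} = -10, g_{tv} = 5, giving D = -65 < 0, so the point is a saddle point.
g(9/13, 16/65) = -553/65.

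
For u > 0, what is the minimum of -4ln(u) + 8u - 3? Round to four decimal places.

P'(u) = -4/u + 8 = 0 gives u = 1/2.
P''(u) = 4/u², which is positive for u > 0, so this is a local minimum.
P(1/2) = -4·ln(1/2) + 4 - 3 ≈ 3.7726.

3.7726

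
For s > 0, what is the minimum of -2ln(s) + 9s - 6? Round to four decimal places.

h'(s) = -2/s + 9 = 0 gives s = 2/9.
h''(s) = 2/s², which is positive for s > 0, so this is a local minimum.
h(2/9) = -2·ln(2/9) + 2 - 6 ≈ -0.9918.

-0.9918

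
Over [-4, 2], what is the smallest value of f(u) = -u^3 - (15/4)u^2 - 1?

-24

The derivative is -3u^2 - (15/2)u, which vanishes at u = -5/2 and u = 0.
Candidates: f(-4) = 3; f(-5/2) = -141/16; f(0) = -1; f(2) = -24.
The minimum over the interval is -24, attained at u = 2.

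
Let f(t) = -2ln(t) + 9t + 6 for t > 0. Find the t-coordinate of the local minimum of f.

2/9

f'(t) = -2/t + 9 = 0 gives t = 2/9.
f''(t) = 2/t², which is positive for t > 0, so this is a local minimum.
f(2/9) = -2·ln(2/9) + 2 + 6 ≈ 11.0082.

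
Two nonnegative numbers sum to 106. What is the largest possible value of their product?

2809

With x + y = 106, the product is P(x) = x(106 − x).
P'(x) = 106 − 2x = 0 gives x = 53; P'' = −2 < 0, so this is the maximum.
P = 53·53 = 2809.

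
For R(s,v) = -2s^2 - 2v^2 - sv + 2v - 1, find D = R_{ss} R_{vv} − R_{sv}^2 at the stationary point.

∂R/∂s = -4s - v = 0 and ∂R/∂v = -s - 4v + 2 = 0, so (s, v) = (-2/15, 8/15).
The Hessian has R_{ss} = -4, R_{vv} = -4, R_{sv} = -1, giving D = 15 > 0 with R_{ss} < 0, so the point is a local maximum.
D = (-4)·(-4) − (-1)^2 = 15.

15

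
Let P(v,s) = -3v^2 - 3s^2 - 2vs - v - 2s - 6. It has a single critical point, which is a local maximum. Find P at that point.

∂P/∂v = -6v - 2s - 1 = 0 and ∂P/∂s = -2v - 6s - 2 = 0, so (v, s) = (-1/16, -5/16).
The Hessian has P_{vv} = -6, P_{ss} = -6, P_{vs} = -2, giving D = 32 > 0 with P_{vv} < 0, so the point is a local maximum.
P(-1/16, -5/16) = -181/32.

-181/32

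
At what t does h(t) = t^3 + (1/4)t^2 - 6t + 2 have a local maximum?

-3/2

h'(t) = 3t^2 + (1/2)t - 6. Setting h'(t) = 0 gives t ∈ {-3/2, 4/3}.
h''(t) = 6t + 1/2. h''(-3/2) = -17/2 < 0 ⇒ local maximum; h''(4/3) = 17/2 > 0 ⇒ local minimum.
So the local maximum value is h(-3/2) = 131/16.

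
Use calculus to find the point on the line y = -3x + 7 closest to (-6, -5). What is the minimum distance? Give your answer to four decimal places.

Minimize D(x)^2 = (x + 6)^2 + (-3x + 12)^2.
d/dx[D^2] = 2(x + 6) + 2·(-3)·(-3x + 12) = 0 ⇒ x = 3.
Then y = -2 and the distance is √(90) ≈ 9.4868.

9.4868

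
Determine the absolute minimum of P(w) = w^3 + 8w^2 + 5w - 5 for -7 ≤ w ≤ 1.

Differentiating, P'(w) = 3w^2 + 16w + 5; which vanishes at w = -5 and w = -1/3.
Candidates: P(-7) = 9; P(-5) = 45; P(-1/3) = -157/27; P(1) = 9.
Hence the absolute minimum is -157/27 at w = -1/3.

-157/27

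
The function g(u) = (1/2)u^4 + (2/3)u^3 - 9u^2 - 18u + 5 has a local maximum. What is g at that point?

83/6

g'(u) = 2u^3 + 2u^2 - 18u - 18 = 0 at u = -3, -1, 3.
g''(u) = 6u^2 + 4u - 18. g''(-3) = 24 > 0 ⇒ local minimum; g''(-1) = -16 < 0 ⇒ local maximum; g''(3) = 48 > 0 ⇒ local minimum.
So the local maximum value is g(-1) = 83/6.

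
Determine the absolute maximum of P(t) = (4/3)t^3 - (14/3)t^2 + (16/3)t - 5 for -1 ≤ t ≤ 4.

The derivative is 4t^2 - (28/3)t + 16/3, which vanishes at t = 1 and t = 4/3.
Evaluating at the critical points and endpoints: P(-1) = -49/3,  P(1) = -3,  P(4/3) = -245/81,  P(4) = 27.
The maximum over the interval is 27, attained at t = 4.

27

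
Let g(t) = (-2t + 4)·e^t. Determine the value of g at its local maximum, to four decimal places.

g'(t) = (-2)·e^t + (-2t + 4)·1·e^t = (-2t + 2)·e^t. Since e^t > 0, the only critical point is t = 1.
g''(1) has the same sign as -2 < 0, so this is a local maximum.
g(1) = (2)·e^(1) ≈ 5.4366.

5.4366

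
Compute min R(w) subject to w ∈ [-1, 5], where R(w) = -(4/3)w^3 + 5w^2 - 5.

Differentiating, R'(w) = -4w^2 + 10w; which vanishes at w = 0 and w = 5/2.
Evaluating at the critical points and endpoints: R(-1) = 4/3,  R(0) = -5,  R(5/2) = 65/12,  R(5) = -140/3.
The minimum over the interval is -140/3, attained at w = 5.

-140/3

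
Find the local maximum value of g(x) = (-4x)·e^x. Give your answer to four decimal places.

1.4715

g'(x) = (-4)·e^x + (-4x)·1·e^x = (-4x - 4)·e^x. Since e^x > 0, the only critical point is x = -1.
g''(-1) has the same sign as -4 < 0, so this is a local maximum.
g(-1) = (4)·e^(-1) ≈ 1.4715.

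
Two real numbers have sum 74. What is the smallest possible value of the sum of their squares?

2738

With a + b = 74, a^2 + b^2 = a^2 + (74 − a)^2.
The derivative 2a − 2(74 − a) = 4a − 148 vanishes at a = 37; second derivative 4 > 0, a minimum.
The minimum is 2·(37)^2 = 2738.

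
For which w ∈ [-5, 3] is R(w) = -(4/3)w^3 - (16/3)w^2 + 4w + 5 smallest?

3

Differentiating, R'(w) = -4w^2 - (32/3)w + 4; which vanishes at w = -3 and w = 1/3.
Candidates: R(-5) = 55/3,  R(-3) = -19,  R(1/3) = 461/81,  R(3) = -67.
The minimum over the interval is -67, attained at w = 3.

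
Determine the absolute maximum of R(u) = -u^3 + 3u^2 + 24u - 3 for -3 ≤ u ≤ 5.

The derivative is -3u^2 + 6u + 24, which vanishes at u = -2 and u = 4.
Evaluating at the critical points and endpoints: R(-3) = -21,  R(-2) = -31,  R(4) = 77,  R(5) = 67.
Hence the absolute maximum is 77 at u = 4.

77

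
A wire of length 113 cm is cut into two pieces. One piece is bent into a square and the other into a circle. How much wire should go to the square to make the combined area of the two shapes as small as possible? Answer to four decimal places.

63.2912

Let x be the length used for the square. Square side x/4; circle radius (113−x)/(2π).
A(x) = (x/4)² + π·((113−x)/(2π))² = x²/16 + (113−x)²/(4π) for 0 ≤ x ≤ 113. A'(x) = x/8 − (113−x)/(2π) = 0 gives x = 4·113/(π+4) ≈ 63.2912.
A'' = 1/8 + 1/(2π) > 0, so this gives the minimum combined area; x ≈ 63.2912 cm to the square.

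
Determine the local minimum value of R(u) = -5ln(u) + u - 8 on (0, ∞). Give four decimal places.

R'(u) = -5/u + 1 = 0 gives u = 5.
R''(u) = 5/u², which is positive for u > 0, so this is a local minimum.
R(5) = -5·ln(5) + 5 - 8 ≈ -11.0472.

-11.0472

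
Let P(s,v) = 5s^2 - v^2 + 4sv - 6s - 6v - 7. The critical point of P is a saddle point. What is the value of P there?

∂P/∂s = 10s + 4v - 6 = 0 and ∂P/∂v = 4s - 2v - 6 = 0, so (s, v) = (1, -1).
The Hessian has P_{ss} = 10, P_{vv} = -2, P_{sv} = 4, giving D = -36 < 0, so the point is a saddle point.
P(1, -1) = -7.

-7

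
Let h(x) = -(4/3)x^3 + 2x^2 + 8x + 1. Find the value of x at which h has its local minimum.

-1

Critical points: h'(x) = -4x^2 + 4x + 8 vanishes at x = -1, 2.
h''(x) = -8x + 4. h''(-1) = 12 > 0 ⇒ local minimum; h''(2) = -12 < 0 ⇒ local maximum.
So the local minimum value is h(-1) = -11/3.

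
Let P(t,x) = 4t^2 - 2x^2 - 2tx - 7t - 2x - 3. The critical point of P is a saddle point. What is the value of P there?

∂P/∂t = 8t - 2x - 7 = 0 and ∂P/∂x = -2t - 4x - 2 = 0, so (t, x) = (2/3, -5/6).
The Hessian has P_{tt} = 8, P_{xx} = -4, P_{tx} = -2, giving D = -36 < 0, so the point is a saddle point.
P(2/3, -5/6) = -9/2.

-9/2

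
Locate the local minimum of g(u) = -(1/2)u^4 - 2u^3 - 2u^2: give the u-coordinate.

g'(u) = -2u^3 - 6u^2 - 4u = 0 at u = -2, -1, 0.
Since g''(u) = -6u^2 - 12u - 4, we get g''(-2) = -4 < 0 ⇒ local maximum; g''(-1) = 2 > 0 ⇒ local minimum; g''(0) = -4 < 0 ⇒ local maximum.
The local minimum is g(-1) = -1/2.

-1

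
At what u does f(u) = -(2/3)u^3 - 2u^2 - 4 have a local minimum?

f'(u) = -2u^2 - 4u = 0 at u = -2, 0.
f''(u) = -4u - 4. f''(-2) = 4 > 0 ⇒ local minimum; f''(0) = -4 < 0 ⇒ local maximum.
So the local minimum value is f(-2) = -20/3.

-2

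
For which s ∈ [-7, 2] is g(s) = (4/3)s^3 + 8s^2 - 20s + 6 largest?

-5

Differentiating, g'(s) = 4s^2 + 16s - 20; which vanishes at s = -5 and s = 1.
Candidates: g(-7) = 242/3,  g(-5) = 418/3,  g(1) = -14/3,  g(2) = 26/3.
The maximum over the interval is 418/3, attained at s = -5.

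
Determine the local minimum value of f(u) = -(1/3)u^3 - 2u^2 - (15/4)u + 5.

85/12

Critical points: f'(u) = -u^2 - 4u - 15/4 vanishes at u = -5/2, -3/2.
Second-derivative test with f''(u) = -2u - 4: f''(-5/2) = 1 > 0 ⇒ local minimum; f''(-3/2) = -1 < 0 ⇒ local maximum.
The local minimum is f(-5/2) = 85/12.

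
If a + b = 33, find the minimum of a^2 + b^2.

1089/2

With a + b = 33, a^2 + b^2 = a^2 + (33 − a)^2.
The derivative 2a − 2(33 − a) = 4a − 66 vanishes at a = 33/2; second derivative 4 > 0, a minimum.
The minimum is 2·(33/2)^2 = 1089/2.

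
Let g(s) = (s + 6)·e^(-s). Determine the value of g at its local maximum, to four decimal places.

148.4132

g'(s) = 1·e^(-s) + (s + 6)·(-1)·e^(-s) = (-s - 5)·e^(-s). Since e^(-s) > 0, the only critical point is s = -5.
g''(-5) has the same sign as -1 < 0, so this is a local maximum.
g(-5) = (1)·e^(5) ≈ 148.4132.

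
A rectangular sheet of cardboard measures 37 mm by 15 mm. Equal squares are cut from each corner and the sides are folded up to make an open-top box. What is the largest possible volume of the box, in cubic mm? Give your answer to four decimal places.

842.6900

With cut size x, the volume is V(x) = x(37 − 2x)(15 − 2x) for 0 < x < 7.5.
V'(x) = 12x^2 − 208x + 555. Setting V'(x) = 0 gives x ≈ 3.2944 (the root in (0, 7.5)).
V''(x) = 24x − 208 is negative there, so this is the maximum; V ≈ 842.6900.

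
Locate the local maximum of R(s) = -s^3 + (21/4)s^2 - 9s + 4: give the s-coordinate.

2

R'(s) = -3s^2 + (21/2)s - 9. Setting R'(s) = 0 gives s ∈ {3/2, 2}.
Second-derivative test with R''(s) = -6s + 21/2: R''(3/2) = 3/2 > 0 ⇒ local minimum; R''(2) = -3/2 < 0 ⇒ local maximum.
So the local maximum value is R(2) = -1.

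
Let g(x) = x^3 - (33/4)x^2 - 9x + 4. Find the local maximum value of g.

101/16

g'(x) = 3x^2 - (33/2)x - 9. Setting g'(x) = 0 gives x ∈ {-1/2, 6}.
Since g''(x) = 6x - 33/2, we get g''(-1/2) = -39/2 < 0 ⇒ local maximum; g''(6) = 39/2 > 0 ⇒ local minimum.
Thus g has its local maximum at x = -1/2, with value 101/16.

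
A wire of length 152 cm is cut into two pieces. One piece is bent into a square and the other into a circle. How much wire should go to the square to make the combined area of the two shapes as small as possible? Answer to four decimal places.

Let x be the length used for the square. Square side x/4; circle radius (152−x)/(2π).
A(x) = (x/4)² + π·((152−x)/(2π))² = x²/16 + (152−x)²/(4π) for 0 ≤ x ≤ 152. A'(x) = x/8 − (152−x)/(2π) = 0 gives x = 4·152/(π+4) ≈ 85.1351.
A'' = 1/8 + 1/(2π) > 0, so this gives the minimum combined area; x ≈ 85.1351 cm to the square.

85.1351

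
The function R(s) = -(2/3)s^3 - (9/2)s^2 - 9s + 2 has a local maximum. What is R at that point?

61/8

Critical points: R'(s) = -2s^2 - 9s - 9 vanishes at s = -3, -3/2.
Second-derivative test with R''(s) = -4s - 9: R''(-3) = 3 > 0 ⇒ local minimum; R''(-3/2) = -3 < 0 ⇒ local maximum.
Thus R has its local maximum at s = -3/2, with value 61/8.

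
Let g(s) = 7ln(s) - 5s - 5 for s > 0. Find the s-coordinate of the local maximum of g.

7/5

g'(s) = 7/s − 5 = 0 gives s = 7/5.
g''(s) = -7/s², which is negative for s > 0, so this is a local maximum.
g(7/5) = 7·ln(7/5) - 7 - 5 ≈ -9.6447.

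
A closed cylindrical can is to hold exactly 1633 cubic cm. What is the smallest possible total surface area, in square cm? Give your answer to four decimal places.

767.6655

With radius r and height h, πr²h = 1633 so h = 1633/(πr²), and S(r) = 2πr² + 2πrh = 2πr² + 2·1633/r.
S'(r) = 4πr − 2·1633/r² = 0 ⇒ r³ = 1633/(2π), so r ≈ 6.3817 and h = 2r ≈ 12.7634.
S''(r) = 4π + 4·1633/r³ > 0, so this is the minimum; S ≈ 767.6655.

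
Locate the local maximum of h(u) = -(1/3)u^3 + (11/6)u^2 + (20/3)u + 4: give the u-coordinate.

Critical points: h'(u) = -u^2 + (11/3)u + 20/3 vanishes at u = -4/3, 5.
Second-derivative test with h''(u) = -2u + 11/3: h''(-4/3) = 19/3 > 0 ⇒ local minimum; h''(5) = -19/3 < 0 ⇒ local maximum.
Thus h has its local maximum at u = 5, with value 83/2.

5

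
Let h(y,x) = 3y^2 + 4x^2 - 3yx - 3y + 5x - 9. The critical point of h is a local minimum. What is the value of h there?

-139/13

∂h/∂y = 6y - 3x - 3 = 0 and ∂h/∂x = -3y + 8x + 5 = 0, so (y, x) = (3/13, -7/13).
The Hessian has h_{yy} = 6, h_{xx} = 8, h_{yx} = -3, giving D = 39 > 0 with h_{yy} > 0, so the point is a local minimum.
h(3/13, -7/13) = -139/13.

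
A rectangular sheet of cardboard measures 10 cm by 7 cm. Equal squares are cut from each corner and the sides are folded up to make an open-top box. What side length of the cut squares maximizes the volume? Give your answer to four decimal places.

1.3520

With cut size x, the volume is V(x) = x(10 − 2x)(7 − 2x) for 0 < x < 3.5.
V'(x) = 12x^2 − 68x + 70. Setting V'(x) = 0 gives x ≈ 1.3520 (the root in (0, 3.5)).
V''(x) = 24x − 68 is negative there, so this is the maximum; V ≈ 42.3766.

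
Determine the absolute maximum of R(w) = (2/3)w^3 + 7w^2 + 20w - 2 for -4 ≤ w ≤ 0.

The derivative is 2w^2 + 14w + 20, whose only zero in [-4, 0] is w = -2.
Compare values at every candidate in [-4, 0]: R(-4) = -38/3, R(-2) = -58/3, R(0) = -2.
So the maximum is R(0) = -2.

-2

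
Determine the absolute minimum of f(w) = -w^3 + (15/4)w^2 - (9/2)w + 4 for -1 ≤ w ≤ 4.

-18

The derivative is -3w^2 + (15/2)w - 9/2, which vanishes at w = 1 and w = 3/2.
Candidates: f(-1) = 53/4, f(1) = 9/4, f(3/2) = 37/16, f(4) = -18.
Hence the absolute minimum is -18 at w = 4.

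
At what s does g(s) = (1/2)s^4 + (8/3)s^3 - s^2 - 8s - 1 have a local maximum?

Critical points: g'(s) = 2s^3 + 8s^2 - 2s - 8 vanishes at s = -4, -1, 1.
g''(s) = 6s^2 + 16s - 2. g''(-4) = 30 > 0 ⇒ local minimum; g''(-1) = -12 < 0 ⇒ local maximum; g''(1) = 20 > 0 ⇒ local minimum.
The local maximum is g(-1) = 23/6.

-1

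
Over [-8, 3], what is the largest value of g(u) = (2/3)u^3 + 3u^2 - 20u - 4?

263/3

Differentiating, g'(u) = 2u^2 + 6u - 20; which vanishes at u = -5 and u = 2.
Compare values at every candidate in [-8, 3]: g(-8) = 20/3; g(-5) = 263/3; g(2) = -80/3; g(3) = -19.
Hence the absolute maximum is 263/3 at u = -5.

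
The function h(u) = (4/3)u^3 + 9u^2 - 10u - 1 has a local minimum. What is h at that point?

h'(u) = 4u^2 + 18u - 10 = 0 at u = -5, 1/2.
Since h''(u) = 8u + 18, we get h''(-5) = -22 < 0 ⇒ local maximum; h''(1/2) = 22 > 0 ⇒ local minimum.
Thus h has its local minimum at u = 1/2, with value -43/12.

-43/12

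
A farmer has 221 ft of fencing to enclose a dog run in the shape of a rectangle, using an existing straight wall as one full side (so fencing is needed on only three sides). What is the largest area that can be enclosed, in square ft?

Let the sides perpendicular to the wall have length x and the parallel side y, so 2x + y = 221 and the area is A = xy = x(221 − 2x).
A'(x) = 221 − 4x = 0 gives x = 221/4, and A''(x) = −4 < 0 confirms a maximum.
Then y = 221 − 2·221/4 = 221/2 and A = 48841/8.

48841/8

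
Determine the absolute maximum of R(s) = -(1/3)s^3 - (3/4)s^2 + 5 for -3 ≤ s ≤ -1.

29/4

The derivative is -s^2 - (3/2)s, whose only zero in [-3, -1] is s = -3/2.
Evaluating at the critical points and endpoints: R(-3) = 29/4, R(-3/2) = 71/16, R(-1) = 55/12.
The maximum over the interval is 29/4, attained at s = -3.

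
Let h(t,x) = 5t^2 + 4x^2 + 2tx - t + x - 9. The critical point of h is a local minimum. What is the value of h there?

-695/76

∂h/∂t = 10t + 2x - 1 = 0 and ∂h/∂x = 2t + 8x + 1 = 0, so (t, x) = (5/38, -3/19).
The Hessian has h_{tt} = 10, h_{xx} = 8, h_{tx} = 2, giving D = 76 > 0 with h_{tt} > 0, so the point is a local minimum.
h(5/38, -3/19) = -695/76.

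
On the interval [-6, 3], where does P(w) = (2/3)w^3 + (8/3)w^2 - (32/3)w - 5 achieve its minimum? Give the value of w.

4/3

P'(w) = 2w^2 + (16/3)w - 32/3, which vanishes at w = -4 and w = 4/3.
Compare values at every candidate in [-6, 3]: P(-6) = 11; P(-4) = 113/3; P(4/3) = -1045/81; P(3) = 5.
Hence the absolute minimum is -1045/81 at w = 4/3.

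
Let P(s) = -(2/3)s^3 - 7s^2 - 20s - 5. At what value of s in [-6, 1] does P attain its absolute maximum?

-2

P'(s) = -2s^2 - 14s - 20, which vanishes at s = -5 and s = -2.
Evaluating at the critical points and endpoints: P(-6) = 7, P(-5) = 10/3, P(-2) = 37/3, P(1) = -98/3.
So the maximum is P(-2) = 37/3.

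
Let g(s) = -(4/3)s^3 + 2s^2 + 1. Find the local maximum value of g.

Critical points: g'(s) = -4s^2 + 4s vanishes at s = 0, 1.
g''(s) = -8s + 4. g''(0) = 4 > 0 ⇒ local minimum; g''(1) = -4 < 0 ⇒ local maximum.
Thus g has its local maximum at s = 1, with value 5/3.

5/3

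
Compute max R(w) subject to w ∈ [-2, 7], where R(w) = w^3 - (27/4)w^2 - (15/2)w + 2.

R'(w) = 3w^2 - (27/2)w - 15/2, which vanishes at w = -1/2 and w = 5.
Evaluating at the critical points and endpoints: R(-2) = -18,  R(-1/2) = 63/16,  R(5) = -317/4,  R(7) = -153/4.
The maximum over the interval is 63/16, attained at w = -1/2.

63/16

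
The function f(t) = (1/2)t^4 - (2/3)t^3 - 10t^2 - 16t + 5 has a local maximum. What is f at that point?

Critical points: f'(t) = 2t^3 - 2t^2 - 20t - 16 vanishes at t = -2, -1, 4.
f''(t) = 6t^2 - 4t - 20. f''(-2) = 12 > 0 ⇒ local minimum; f''(-1) = -10 < 0 ⇒ local maximum; f''(4) = 60 > 0 ⇒ local minimum.
So the local maximum value is f(-1) = 73/6.

73/6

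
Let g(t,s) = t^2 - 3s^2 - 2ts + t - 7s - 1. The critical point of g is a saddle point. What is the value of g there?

∂g/∂t = 2t - 2s + 1 = 0 and ∂g/∂s = -2t - 6s - 7 = 0, so (t, s) = (-5/4, -3/4).
The Hessian has g_{tt} = 2, g_{ss} = -6, g_{ts} = -2, giving D = -16 < 0, so the point is a saddle point.
g(-5/4, -3/4) = 1.

1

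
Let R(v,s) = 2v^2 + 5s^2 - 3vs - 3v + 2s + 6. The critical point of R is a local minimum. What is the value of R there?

151/31

∂R/∂v = 4v - 3s - 3 = 0 and ∂R/∂s = -3v + 10s + 2 = 0, so (v, s) = (24/31, 1/31).
The Hessian has R_{vv} = 4, R_{ss} = 10, R_{vs} = -3, giving D = 31 > 0 with R_{vv} > 0, so the point is a local minimum.
R(24/31, 1/31) = 151/31.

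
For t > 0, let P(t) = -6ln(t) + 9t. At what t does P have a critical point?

2/3

P'(t) = -6/t + 9 = 0 gives t = 2/3.
P''(t) = 6/t², which is positive for t > 0, so this is a local minimum.
P(2/3) = -6·ln(2/3) + 6 ≈ 8.4328.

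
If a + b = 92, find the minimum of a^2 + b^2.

With a + b = 92, a^2 + b^2 = a^2 + (92 − a)^2.
The derivative 2a − 2(92 − a) = 4a − 184 vanishes at a = 46; second derivative 4 > 0, a minimum.
The minimum is 2·(46)^2 = 4232.

4232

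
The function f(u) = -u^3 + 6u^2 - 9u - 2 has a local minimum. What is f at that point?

Critical points: f'(u) = -3u^2 + 12u - 9 vanishes at u = 1, 3.
f''(u) = -6u + 12. f''(1) = 6 > 0 ⇒ local minimum; f''(3) = -6 < 0 ⇒ local maximum.
Thus f has its local minimum at u = 1, with value -6.

-6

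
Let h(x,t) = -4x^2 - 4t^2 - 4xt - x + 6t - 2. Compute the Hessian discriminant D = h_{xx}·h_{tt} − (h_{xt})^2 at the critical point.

∂h/∂x = -8x - 4t - 1 = 0 and ∂h/∂t = -4x - 8t + 6 = 0, so (x, t) = (-2/3, 13/12).
The Hessian has h_{xx} = -8, h_{tt} = -8, h_{xt} = -4, giving D = 48 > 0 with h_{xx} < 0, so the point is a local maximum.
D = (-8)·(-8) − (-4)^2 = 48.

48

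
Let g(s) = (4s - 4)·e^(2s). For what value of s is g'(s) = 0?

1/2

By the product rule, g'(s) = (8s - 4)·e^(2s). Since e^(2s) > 0, the only critical point is s = 1/2.
g''(1/2) has the same sign as 8 > 0, so this is a local minimum.
g(1/2) = (-2)·e^(1) ≈ -5.4366.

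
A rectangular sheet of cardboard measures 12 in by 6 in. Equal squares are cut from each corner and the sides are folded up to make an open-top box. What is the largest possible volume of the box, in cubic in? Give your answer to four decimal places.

With cut size x, the volume is V(x) = x(12 − 2x)(6 − 2x) for 0 < x < 3.
V'(x) = 12x^2 − 72x + 72. Setting V'(x) = 0 gives x ≈ 1.2679 (the root in (0, 3)).
V''(x) = 24x − 72 is negative there, so this is the maximum; V ≈ 41.5692.

41.5692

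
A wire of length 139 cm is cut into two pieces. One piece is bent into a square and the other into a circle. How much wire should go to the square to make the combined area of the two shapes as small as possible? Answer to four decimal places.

Let x be the length used for the square. Square side x/4; circle radius (139−x)/(2π).
A(x) = (x/4)² + π·((139−x)/(2π))² = x²/16 + (139−x)²/(4π) for 0 ≤ x ≤ 139. A'(x) = x/8 − (139−x)/(2π) = 0 gives x = 4·139/(π+4) ≈ 77.8538.
A'' = 1/8 + 1/(2π) > 0, so this gives the minimum combined area; x ≈ 77.8538 cm to the square.

77.8538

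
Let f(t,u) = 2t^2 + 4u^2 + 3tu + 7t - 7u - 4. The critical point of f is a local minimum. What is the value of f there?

∂f/∂t = 4t + 3u + 7 = 0 and ∂f/∂u = 3t + 8u - 7 = 0, so (t, u) = (-77/23, 49/23).
The Hessian has f_{tt} = 4, f_{uu} = 8, f_{tu} = 3, giving D = 23 > 0 with f_{tt} > 0, so the point is a local minimum.
f(-77/23, 49/23) = -533/23.

-533/23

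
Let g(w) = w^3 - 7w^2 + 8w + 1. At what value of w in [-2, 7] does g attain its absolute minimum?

-2

g'(w) = 3w^2 - 14w + 8, which vanishes at w = 2/3 and w = 4.
Compare values at every candidate in [-2, 7]: g(-2) = -51,  g(2/3) = 95/27,  g(4) = -15,  g(7) = 57.
The minimum over the interval is -51, attained at w = -2.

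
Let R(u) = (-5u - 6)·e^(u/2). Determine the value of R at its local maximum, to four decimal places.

2.0190

Differentiating with the product rule gives R'(u) = (-(5/2)u - 8)·e^(u/2). Since e^(u/2) > 0, the only critical point is u = -16/5.
R''(-16/5) has the same sign as -5/2 < 0, so this is a local maximum.
R(-16/5) = (10)·e^(-8/5) ≈ 2.0190.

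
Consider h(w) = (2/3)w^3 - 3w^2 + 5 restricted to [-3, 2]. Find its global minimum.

Differentiating, h'(w) = 2w^2 - 6w; whose only zero in [-3, 2] is w = 0.
Evaluating at the critical points and endpoints: h(-3) = -40, h(0) = 5, h(2) = -5/3.
So the minimum is h(-3) = -40.

-40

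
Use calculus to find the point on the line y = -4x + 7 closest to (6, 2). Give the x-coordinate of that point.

26/17

Minimize D(x)^2 = (x - 6)^2 + (-4x + 5)^2.
d/dx[D^2] = 2(x - 6) + 2·(-4)·(-4x + 5) = 0 ⇒ x = 26/17.
Then y = 15/17 and the distance is √(361/17) ≈ 4.6082.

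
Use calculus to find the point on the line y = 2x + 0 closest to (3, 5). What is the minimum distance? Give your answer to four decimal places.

0.4472

Minimize D(x)^2 = (x - 3)^2 + (2x - 5)^2.
d/dx[D^2] = 2(x - 3) + 2·2·(2x - 5) = 0 ⇒ x = 13/5.
Then y = 26/5 and the distance is √(1/5) ≈ 0.4472.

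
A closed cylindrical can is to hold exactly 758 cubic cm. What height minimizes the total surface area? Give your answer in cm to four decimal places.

With radius r and height h, πr²h = 758 so h = 758/(πr²), and S(r) = 2πr² + 2πrh = 2πr² + 2·758/r.
S'(r) = 4πr − 2·758/r² = 0 ⇒ r³ = 758/(2π), so r ≈ 4.9412 and h = 2r ≈ 9.8823.
S''(r) = 4π + 4·758/r³ > 0, so this is the minimum; S ≈ 460.2149.

9.8823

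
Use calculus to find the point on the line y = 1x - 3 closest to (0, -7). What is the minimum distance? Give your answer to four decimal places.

Minimize D(x)^2 = (x + 0)^2 + (x + 4)^2.
d/dx[D^2] = 2(x + 0) + 2·1·(x + 4) = 0 ⇒ x = -2.
Then y = -5 and the distance is √(8) ≈ 2.8284.

2.8284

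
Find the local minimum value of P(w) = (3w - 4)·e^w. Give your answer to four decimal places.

-4.1868

P'(w) = 3·e^w + (3w - 4)·1·e^w = (3w - 1)·e^w. Since e^w > 0, the only critical point is w = 1/3.
P''(1/3) has the same sign as 3 > 0, so this is a local minimum.
P(1/3) = (-3)·e^(1/3) ≈ -4.1868.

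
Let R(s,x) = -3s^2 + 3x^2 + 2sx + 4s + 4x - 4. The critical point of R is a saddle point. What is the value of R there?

-24/5

∂R/∂s = -6s + 2x + 4 = 0 and ∂R/∂x = 2s + 6x + 4 = 0, so (s, x) = (2/5, -4/5).
The Hessian has R_{ss} = -6, R_{xx} = 6, R_{sx} = 2, giving D = -40 < 0, so the point is a saddle point.
R(2/5, -4/5) = -24/5.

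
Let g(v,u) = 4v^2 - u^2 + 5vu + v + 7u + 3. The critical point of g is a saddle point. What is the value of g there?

∂g/∂v = 8v + 5u + 1 = 0 and ∂g/∂u = 5v - 2u + 7 = 0, so (v, u) = (-37/41, 51/41).
The Hessian has g_{vv} = 8, g_{uu} = -2, g_{vu} = 5, giving D = -41 < 0, so the point is a saddle point.
g(-37/41, 51/41) = 283/41.

283/41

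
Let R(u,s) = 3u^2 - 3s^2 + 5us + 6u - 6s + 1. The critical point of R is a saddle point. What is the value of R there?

241/61

∂R/∂u = 6u + 5s + 6 = 0 and ∂R/∂s = 5u - 6s - 6 = 0, so (u, s) = (-6/61, -66/61).
The Hessian has R_{uu} = 6, R_{ss} = -6, R_{us} = 5, giving D = -61 < 0, so the point is a saddle point.
R(-6/61, -66/61) = 241/61.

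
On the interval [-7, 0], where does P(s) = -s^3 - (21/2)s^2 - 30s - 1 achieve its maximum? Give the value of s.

-7

Differentiating, P'(s) = -3s^2 - 21s - 30; which vanishes at s = -5 and s = -2.
Evaluating at the critical points and endpoints: P(-7) = 75/2; P(-5) = 23/2; P(-2) = 25; P(0) = -1.
The maximum over the interval is 75/2, attained at s = -7.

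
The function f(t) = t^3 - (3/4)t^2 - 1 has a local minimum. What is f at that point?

-17/16

f'(t) = 3t^2 - (3/2)t. Setting f'(t) = 0 gives t ∈ {0, 1/2}.
f''(t) = 6t - 3/2. f''(0) = -3/2 < 0 ⇒ local maximum; f''(1/2) = 3/2 > 0 ⇒ local minimum.
The local minimum is f(1/2) = -17/16.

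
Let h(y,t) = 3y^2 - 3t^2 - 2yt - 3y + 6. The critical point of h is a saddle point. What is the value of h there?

∂h/∂y = 6y - 2t - 3 = 0 and ∂h/∂t = -2y - 6t = 0, so (y, t) = (9/20, -3/20).
The Hessian has h_{yy} = 6, h_{tt} = -6, h_{yt} = -2, giving D = -40 < 0, so the point is a saddle point.
h(9/20, -3/20) = 213/40.

213/40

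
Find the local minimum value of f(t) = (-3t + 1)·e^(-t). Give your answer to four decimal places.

-0.7908

Differentiating with the product rule gives f'(t) = (3t - 4)·e^(-t). Since e^(-t) > 0, the only critical point is t = 4/3.
f''(4/3) has the same sign as 3 > 0, so this is a local minimum.
f(4/3) = (-3)·e^(-4/3) ≈ -0.7908.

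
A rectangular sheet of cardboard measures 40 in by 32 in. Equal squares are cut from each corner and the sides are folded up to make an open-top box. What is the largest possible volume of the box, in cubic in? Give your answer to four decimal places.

With cut size x, the volume is V(x) = x(40 − 2x)(32 − 2x) for 0 < x < 16.
V'(x) = 12x^2 − 288x + 1280. Setting V'(x) = 0 gives x ≈ 5.8899 (the root in (0, 16)).
V''(x) = 24x − 288 is negative there, so this is the maximum; V ≈ 3360.8835.

3360.8835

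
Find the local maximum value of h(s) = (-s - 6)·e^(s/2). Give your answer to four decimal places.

Differentiating with the product rule gives h'(s) = (-(1/2)s - 4)·e^(s/2). Since e^(s/2) > 0, the only critical point is s = -8.
h''(-8) has the same sign as -1/2 < 0, so this is a local maximum.
h(-8) = (2)·e^(-4) ≈ 0.0366.

0.0366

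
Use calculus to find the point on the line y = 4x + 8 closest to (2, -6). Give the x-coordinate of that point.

Minimize D(x)^2 = (x - 2)^2 + (4x + 14)^2.
d/dx[D^2] = 2(x - 2) + 2·4·(4x + 14) = 0 ⇒ x = -54/17.
Then y = -80/17 and the distance is √(484/17) ≈ 5.3358.

-54/17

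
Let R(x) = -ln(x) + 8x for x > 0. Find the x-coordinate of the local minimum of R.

R'(x) = -1/x + 8 = 0 gives x = 1/8.
R''(x) = 1/x², which is positive for x > 0, so this is a local minimum.
R(1/8) = -1·ln(1/8) + 1 ≈ 3.0794.

1/8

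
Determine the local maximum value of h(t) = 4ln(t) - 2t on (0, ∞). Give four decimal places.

h'(t) = 4/t − 2 = 0 gives t = 2.
h''(t) = -4/t², which is negative for t > 0, so this is a local maximum.
h(2) = 4·ln(2) - 4 ≈ -1.2274.

-1.2274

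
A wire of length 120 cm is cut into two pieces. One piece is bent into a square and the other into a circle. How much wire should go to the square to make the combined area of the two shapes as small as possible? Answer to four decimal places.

67.2119

Let x be the length used for the square. Square side x/4; circle radius (120−x)/(2π).
A(x) = (x/4)² + π·((120−x)/(2π))² = x²/16 + (120−x)²/(4π) for 0 ≤ x ≤ 120. A'(x) = x/8 − (120−x)/(2π) = 0 gives x = 4·120/(π+4) ≈ 67.2119.
A'' = 1/8 + 1/(2π) > 0, so this gives the minimum combined area; x ≈ 67.2119 cm to the square.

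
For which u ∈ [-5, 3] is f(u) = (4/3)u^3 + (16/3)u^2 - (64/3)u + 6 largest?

-4

f'(u) = 4u^2 + (32/3)u - 64/3, which vanishes at u = -4 and u = 4/3.
Candidates: f(-5) = 238/3; f(-4) = 274/3; f(4/3) = -794/81; f(3) = 26.
So the maximum is f(-4) = 274/3.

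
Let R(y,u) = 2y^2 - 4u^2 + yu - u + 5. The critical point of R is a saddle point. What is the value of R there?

167/33

∂R/∂y = 4y + u = 0 and ∂R/∂u = y - 8u - 1 = 0, so (y, u) = (1/33, -4/33).
The Hessian has R_{yy} = 4, R_{uu} = -8, R_{yu} = 1, giving D = -33 < 0, so the point is a saddle point.
R(1/33, -4/33) = 167/33.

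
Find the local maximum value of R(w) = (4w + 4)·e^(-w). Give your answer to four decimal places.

4.0000

Differentiating with the product rule gives R'(w) = (-4w)·e^(-w). Since e^(-w) > 0, the only critical point is w = 0.
R''(0) has the same sign as -4 < 0, so this is a local maximum.
R(0) = (4)·e^(0) ≈ 4.0000.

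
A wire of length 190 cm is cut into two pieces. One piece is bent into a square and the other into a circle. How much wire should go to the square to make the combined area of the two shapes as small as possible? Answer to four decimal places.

106.4188

Let x be the length used for the square. Square side x/4; circle radius (190−x)/(2π).
A(x) = (x/4)² + π·((190−x)/(2π))² = x²/16 + (190−x)²/(4π) for 0 ≤ x ≤ 190. A'(x) = x/8 − (190−x)/(2π) = 0 gives x = 4·190/(π+4) ≈ 106.4188.
A'' = 1/8 + 1/(2π) > 0, so this gives the minimum combined area; x ≈ 106.4188 cm to the square.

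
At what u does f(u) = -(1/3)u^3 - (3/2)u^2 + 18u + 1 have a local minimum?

f'(u) = -u^2 - 3u + 18. Setting f'(u) = 0 gives u ∈ {-6, 3}.
f''(u) = -2u - 3. f''(-6) = 9 > 0 ⇒ local minimum; f''(3) = -9 < 0 ⇒ local maximum.
Thus f has its local minimum at u = -6, with value -89.

-6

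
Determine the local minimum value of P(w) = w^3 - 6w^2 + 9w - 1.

P'(w) = 3w^2 - 12w + 9 = 0 at w = 1, 3.
Second-derivative test with P''(w) = 6w - 12: P''(1) = -6 < 0 ⇒ local maximum; P''(3) = 6 > 0 ⇒ local minimum.
The local minimum is P(3) = -1.

-1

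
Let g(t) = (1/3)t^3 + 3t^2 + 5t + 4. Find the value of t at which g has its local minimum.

Critical points: g'(t) = t^2 + 6t + 5 vanishes at t = -5, -1.
Since g''(t) = 2t + 6, we get g''(-5) = -4 < 0 ⇒ local maximum; g''(-1) = 4 > 0 ⇒ local minimum.
Thus g has its local minimum at t = -1, with value 5/3.

-1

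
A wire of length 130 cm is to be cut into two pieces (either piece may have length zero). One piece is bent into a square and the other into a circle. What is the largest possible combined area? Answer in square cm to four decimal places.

Let x be the length used for the square. Square side x/4; circle radius (130−x)/(2π).
A(x) = (x/4)² + π·((130−x)/(2π))² = x²/16 + (130−x)²/(4π) for 0 ≤ x ≤ 130. A'(x) = x/8 − (130−x)/(2π) = 0 gives x = 4·130/(π+4) ≈ 72.8129.
A'' > 0, so the interior critical point is a minimum; the maximum is at an endpoint. A(0) = 1344.8593 and A(130) = 1056.2500, so the largest area is 1344.8593.

1344.8593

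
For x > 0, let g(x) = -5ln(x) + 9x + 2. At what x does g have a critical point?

g'(x) = -5/x + 9 = 0 gives x = 5/9.
g''(x) = 5/x², which is positive for x > 0, so this is a local minimum.
g(5/9) = -5·ln(5/9) + 5 + 2 ≈ 9.9389.

5/9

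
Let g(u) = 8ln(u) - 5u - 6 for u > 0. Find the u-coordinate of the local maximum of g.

g'(u) = 8/u − 5 = 0 gives u = 8/5.
g''(u) = -8/u², which is negative for u > 0, so this is a local maximum.
g(8/5) = 8·ln(8/5) - 8 - 6 ≈ -10.2400.

8/5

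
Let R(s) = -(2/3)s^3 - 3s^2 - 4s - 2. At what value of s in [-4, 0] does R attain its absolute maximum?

-4

R'(s) = -2s^2 - 6s - 4, which vanishes at s = -2 and s = -1.
Candidates: R(-4) = 26/3; R(-2) = -2/3; R(-1) = -1/3; R(0) = -2.
Hence the absolute maximum is 26/3 at s = -4.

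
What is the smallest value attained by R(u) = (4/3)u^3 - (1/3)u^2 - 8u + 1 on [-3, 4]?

R'(u) = 4u^2 - (2/3)u - 8, which vanishes at u = -4/3 and u = 3/2.
Evaluating at the critical points and endpoints: R(-3) = -14; R(-4/3) = 641/81; R(3/2) = -29/4; R(4) = 49.
The minimum over the interval is -14, attained at u = -3.

-14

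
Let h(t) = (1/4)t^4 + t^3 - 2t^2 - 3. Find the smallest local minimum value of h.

Critical points: h'(t) = t^3 + 3t^2 - 4t vanishes at t = -4, 0, 1.
Since h''(t) = 3t^2 + 6t - 4, we get h''(-4) = 20 > 0 ⇒ local minimum; h''(0) = -4 < 0 ⇒ local maximum; h''(1) = 5 > 0 ⇒ local minimum.
The smallest local minimum is h(-4) = -35.

-35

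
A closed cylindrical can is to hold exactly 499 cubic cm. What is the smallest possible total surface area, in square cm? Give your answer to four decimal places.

348.2691

With radius r and height h, πr²h = 499 so h = 499/(πr²), and S(r) = 2πr² + 2πrh = 2πr² + 2·499/r.
S'(r) = 4πr − 2·499/r² = 0 ⇒ r³ = 499/(2π), so r ≈ 4.2984 and h = 2r ≈ 8.5968.
S''(r) = 4π + 4·499/r³ > 0, so this is the minimum; S ≈ 348.2691.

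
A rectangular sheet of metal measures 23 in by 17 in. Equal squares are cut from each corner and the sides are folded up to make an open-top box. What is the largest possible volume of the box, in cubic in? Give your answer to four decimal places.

563.0933

With cut size x, the volume is V(x) = x(23 − 2x)(17 − 2x) for 0 < x < 8.5.
V'(x) = 12x^2 − 160x + 391. Setting V'(x) = 0 gives x ≈ 3.2227 (the root in (0, 8.5)).
V''(x) = 24x − 160 is negative there, so this is the maximum; V ≈ 563.0933.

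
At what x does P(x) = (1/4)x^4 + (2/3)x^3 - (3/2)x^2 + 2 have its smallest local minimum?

P'(x) = x^3 + 2x^2 - 3x. Setting P'(x) = 0 gives x ∈ {-3, 0, 1}.
Second-derivative test with P''(x) = 3x^2 + 4x - 3: P''(-3) = 12 > 0 ⇒ local minimum; P''(0) = -3 < 0 ⇒ local maximum; P''(1) = 4 > 0 ⇒ local minimum.
So the smallest local minimum value is P(-3) = -37/4.

-3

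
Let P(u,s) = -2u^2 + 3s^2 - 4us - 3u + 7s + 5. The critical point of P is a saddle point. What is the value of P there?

9/8

∂P/∂u = -4u - 4s - 3 = 0 and ∂P/∂s = -4u + 6s + 7 = 0, so (u, s) = (1/4, -1).
The Hessian has P_{uu} = -4, P_{ss} = 6, P_{us} = -4, giving D = -40 < 0, so the point is a saddle point.
P(1/4, -1) = 9/8.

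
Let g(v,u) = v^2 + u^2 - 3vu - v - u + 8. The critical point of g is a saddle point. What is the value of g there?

9

∂g/∂v = 2v - 3u - 1 = 0 and ∂g/∂u = -3v + 2u - 1 = 0, so (v, u) = (-1, -1).
The Hessian has g_{vv} = 2, g_{uu} = 2, g_{vu} = -3, giving D = -5 < 0, so the point is a saddle point.
g(-1, -1) = 9.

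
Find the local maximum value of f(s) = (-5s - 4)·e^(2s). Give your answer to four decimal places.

0.1857

f'(s) = (-5)·e^(2s) + (-5s - 4)·2·e^(2s) = (-10s - 13)·e^(2s). Since e^(2s) > 0, the only critical point is s = -13/10.
f''(-13/10) has the same sign as -10 < 0, so this is a local maximum.
f(-13/10) = (5/2)·e^(-13/5) ≈ 0.1857.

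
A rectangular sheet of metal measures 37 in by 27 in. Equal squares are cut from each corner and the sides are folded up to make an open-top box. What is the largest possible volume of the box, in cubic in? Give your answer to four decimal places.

2296.3383

With cut size x, the volume is V(x) = x(37 − 2x)(27 − 2x) for 0 < x < 13.5.
V'(x) = 12x^2 − 256x + 999. Setting V'(x) = 0 gives x ≈ 5.1415 (the root in (0, 13.5)).
V''(x) = 24x − 256 is negative there, so this is the maximum; V ≈ 2296.3383.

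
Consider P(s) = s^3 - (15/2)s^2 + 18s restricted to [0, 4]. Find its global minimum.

0

Differentiating, P'(s) = 3s^2 - 15s + 18; which vanishes at s = 2 and s = 3.
Candidates: P(0) = 0,  P(2) = 14,  P(3) = 27/2,  P(4) = 16.
Hence the absolute minimum is 0 at s = 0.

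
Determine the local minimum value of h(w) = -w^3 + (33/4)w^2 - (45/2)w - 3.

h'(w) = -3w^2 + (33/2)w - 45/2. Setting h'(w) = 0 gives w ∈ {5/2, 3}.
h''(w) = -6w + 33/2. h''(5/2) = 3/2 > 0 ⇒ local minimum; h''(3) = -3/2 < 0 ⇒ local maximum.
The local minimum is h(5/2) = -373/16.

-373/16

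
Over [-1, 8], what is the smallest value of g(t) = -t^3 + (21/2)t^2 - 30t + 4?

g'(t) = -3t^2 + 21t - 30, which vanishes at t = 2 and t = 5.
Compare values at every candidate in [-1, 8]: g(-1) = 91/2,  g(2) = -22,  g(5) = -17/2,  g(8) = -76.
Hence the absolute minimum is -76 at t = 8.

-76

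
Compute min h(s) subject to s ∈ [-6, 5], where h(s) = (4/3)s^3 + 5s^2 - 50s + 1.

The derivative is 4s^2 + 10s - 50, which vanishes at s = -5 and s = 5/2.
Evaluating at the critical points and endpoints: h(-6) = 193; h(-5) = 628/3; h(5/2) = -863/12; h(5) = 128/3.
Hence the absolute minimum is -863/12 at s = 5/2.

-863/12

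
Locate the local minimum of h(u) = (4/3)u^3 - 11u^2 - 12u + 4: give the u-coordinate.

h'(u) = 4u^2 - 22u - 12 = 0 at u = -1/2, 6.
Since h''(u) = 8u - 22, we get h''(-1/2) = -26 < 0 ⇒ local maximum; h''(6) = 26 > 0 ⇒ local minimum.
The local minimum is h(6) = -176.

6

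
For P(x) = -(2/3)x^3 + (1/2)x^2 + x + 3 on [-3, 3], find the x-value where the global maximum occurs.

P'(x) = -2x^2 + x + 1, which vanishes at x = -1/2 and x = 1.
Compare values at every candidate in [-3, 3]: P(-3) = 45/2, P(-1/2) = 65/24, P(1) = 23/6, P(3) = -15/2.
So the maximum is P(-3) = 45/2.

-3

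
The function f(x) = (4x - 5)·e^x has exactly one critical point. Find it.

Differentiating with the product rule gives f'(x) = (4x - 1)·e^x. Since e^x > 0, the only critical point is x = 1/4.
f''(1/4) has the same sign as 4 > 0, so this is a local minimum.
f(1/4) = (-4)·e^(1/4) ≈ -5.1361.

1/4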